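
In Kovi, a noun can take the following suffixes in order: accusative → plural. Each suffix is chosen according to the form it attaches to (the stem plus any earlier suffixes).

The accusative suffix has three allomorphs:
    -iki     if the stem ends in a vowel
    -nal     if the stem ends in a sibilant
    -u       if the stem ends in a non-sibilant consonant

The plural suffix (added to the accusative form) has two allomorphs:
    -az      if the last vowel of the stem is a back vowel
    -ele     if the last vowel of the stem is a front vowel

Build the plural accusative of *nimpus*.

The final sound of *nimpus* is /s/, which is a sibilant, so the accusative suffix is -nal, giving *nimpusnal*.
The last vowel of the accusative form *nimpusnal* is /a/, which is a back vowel, so the plural suffix is -az, giving *nimpusnalaz*.

nimpusnalaz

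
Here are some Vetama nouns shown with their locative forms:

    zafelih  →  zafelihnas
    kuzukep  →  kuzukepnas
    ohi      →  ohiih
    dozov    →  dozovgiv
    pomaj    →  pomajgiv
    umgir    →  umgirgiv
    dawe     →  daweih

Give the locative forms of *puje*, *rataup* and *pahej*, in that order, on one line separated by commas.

The alternation tracks the final sound of the stem — -nas when the stem ends in a voiceless consonant (*zafelih*, *kuzukep*); -giv when the stem ends in a voiced consonant (*dozov*, *pomaj*, *umgir*); -ih when the stem ends in a vowel (*ohi*, *dawe*).
*puje*: final sound = /e/, a vowel → -ih → *pujeih*.
The final sound of *rataup* is /p/, which is a voiceless consonant, so the suffix is -nas, giving *rataupnas*.
The final sound of *pahej* is /j/, which is a voiced consonant, so the suffix is -giv, giving *pahejgiv*.

pujeih, rataupnas, pahejgiv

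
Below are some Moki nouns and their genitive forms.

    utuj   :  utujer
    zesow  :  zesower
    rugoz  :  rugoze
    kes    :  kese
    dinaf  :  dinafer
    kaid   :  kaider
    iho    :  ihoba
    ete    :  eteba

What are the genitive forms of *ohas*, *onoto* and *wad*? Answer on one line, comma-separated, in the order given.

The pattern is sibilance of the final sound: -e when the stem ends in a sibilant (*rugoz*, *kes*); -er when the stem ends in a non-sibilant consonant (*utuj*, *zesow*, *dinaf*, *kaid*); -ba when the stem ends in a vowel (*iho*, *ete*).
The final sound of *ohas* is /s/, which is a sibilant, so the suffix is -e, giving *ohase*.
*onoto*: final sound = /o/, a vowel → -ba → *onotoba*.
Since the final sound of *wad* is /d/ (a non-sibilant consonant), it takes -er, giving *wader*.

ohase, onotoba, wader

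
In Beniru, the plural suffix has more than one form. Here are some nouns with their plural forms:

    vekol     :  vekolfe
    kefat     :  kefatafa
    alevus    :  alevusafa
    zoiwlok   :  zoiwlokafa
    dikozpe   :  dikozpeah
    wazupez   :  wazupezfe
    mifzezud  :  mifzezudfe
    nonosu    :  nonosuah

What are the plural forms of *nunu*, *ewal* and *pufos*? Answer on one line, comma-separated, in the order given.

nunuah, ewalfe, pufosafa

The alternation tracks the final sound of the stem — -afa when the stem ends in a voiceless consonant (*kefat*, *alevus*, *zoiwlok*); -fe when the stem ends in a voiced consonant (*vekol*, *wazupez*, *mifzezud*); -ah when the stem ends in a vowel (*dikozpe*, *nonosu*).
Since the final sound of *nunu* is /u/ (a vowel), it takes -ah, giving *nunuah*.
Since the final sound of *ewal* is /l/ (a voiced consonant), it takes -fe, giving *ewalfe*.
Since the final sound of *pufos* is /s/ (a voiceless consonant), it takes -afa, giving *pufosafa*.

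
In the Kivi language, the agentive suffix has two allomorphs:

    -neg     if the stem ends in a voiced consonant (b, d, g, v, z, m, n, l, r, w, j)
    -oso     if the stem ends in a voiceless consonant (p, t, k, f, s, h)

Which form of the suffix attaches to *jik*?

*jik* — final consonant /k/ (voiceless) → -oso.

-oso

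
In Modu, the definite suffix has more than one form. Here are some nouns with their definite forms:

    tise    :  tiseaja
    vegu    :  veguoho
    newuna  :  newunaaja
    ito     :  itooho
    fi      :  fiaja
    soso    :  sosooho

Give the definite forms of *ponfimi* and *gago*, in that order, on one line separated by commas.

ponfimiaja, gagooho

The pattern is rounding harmony: -oho when the last vowel of the stem is a rounded vowel (*vegu*, *ito*, *soso*); -aja when the last vowel of the stem is an unrounded vowel (*tise*, *newuna*, *fi*).
*ponfimi* — last vowel /i/ (an unrounded vowel) → -aja → *ponfimiaja*.
The last vowel of *gago* is /o/, which is a rounded vowel, so the suffix is -oho, giving *gagooho*.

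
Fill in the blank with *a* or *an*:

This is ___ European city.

a

The indefinite article is chosen by the initial *sound* of the following word, not its spelling.
*European* begins with the sound /jʊ/ (eu pronounced /jʊ/) — a consonant sound.
So the article is *a*: This is a European city.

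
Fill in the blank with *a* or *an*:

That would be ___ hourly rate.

an

The indefinite article is chosen by the initial *sound* of the following word, not its spelling.
*hourly* begins with the sound /aʊ/ (silent h) — a vowel sound.
So the article is *an*: That would be an hourly rate.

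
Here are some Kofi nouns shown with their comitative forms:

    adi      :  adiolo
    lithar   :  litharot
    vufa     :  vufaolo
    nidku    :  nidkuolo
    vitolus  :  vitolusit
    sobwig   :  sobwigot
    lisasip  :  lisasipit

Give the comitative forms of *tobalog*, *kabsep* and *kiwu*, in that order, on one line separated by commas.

Looking at the final sound of each stem: -it when the stem ends in a voiceless consonant (*vitolus*, *lisasip*); -ot when the stem ends in a voiced consonant (*lithar*, *sobwig*); -olo when the stem ends in a vowel (*adi*, *vufa*, *nidku*).
*tobalog* — final sound /g/ (a voiced consonant) → -ot → *tobalogot*.
*kabsep* — final sound /p/ (a voiceless consonant) → -it → *kabsepit*.
The final sound of *kiwu* is /u/, which is a vowel, so the suffix is -olo, giving *kiwuolo*.

tobalogot, kabsepit, kiwuolo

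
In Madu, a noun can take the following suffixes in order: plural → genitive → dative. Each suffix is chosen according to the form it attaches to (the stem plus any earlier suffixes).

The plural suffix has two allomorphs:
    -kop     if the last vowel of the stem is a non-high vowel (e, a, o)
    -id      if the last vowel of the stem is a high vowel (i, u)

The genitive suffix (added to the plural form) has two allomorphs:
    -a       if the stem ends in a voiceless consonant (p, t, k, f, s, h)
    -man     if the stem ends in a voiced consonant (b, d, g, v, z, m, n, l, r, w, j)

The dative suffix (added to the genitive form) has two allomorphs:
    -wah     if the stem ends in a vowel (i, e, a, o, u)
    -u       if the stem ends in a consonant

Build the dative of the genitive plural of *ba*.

*ba* — last vowel /a/ (a non-high vowel) → -kop → *bakop*.
The plural form *bakop*: final consonant = /p/, voiceless → -a → *bakopa*.
The genitive form *bakopa* — final sound /a/ (a vowel) → -wah → *bakopawah*.

bakopawah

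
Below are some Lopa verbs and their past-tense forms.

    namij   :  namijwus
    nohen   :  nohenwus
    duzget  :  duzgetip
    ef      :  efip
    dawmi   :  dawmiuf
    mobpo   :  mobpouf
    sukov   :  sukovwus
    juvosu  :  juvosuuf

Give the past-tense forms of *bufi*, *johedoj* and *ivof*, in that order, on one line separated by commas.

bufiuf, johedojwus, ivofip

The pattern is voicing of the final sound: -ip when the stem ends in a voiceless consonant (*duzget*, *ef*); -wus when the stem ends in a voiced consonant (*namij*, *nohen*, *sukov*); -uf when the stem ends in a vowel (*dawmi*, *mobpo*, *juvosu*).
The final sound of *bufi* is /i/, which is a vowel, so the suffix is -uf, giving *bufiuf*.
*johedoj*: final sound = /j/, a voiced consonant → -wus → *johedojwus*.
*ivof* — final sound /f/ (a voiceless consonant) → -ip → *ivofip*.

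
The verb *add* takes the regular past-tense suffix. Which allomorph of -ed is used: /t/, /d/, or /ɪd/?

/ɪd/

The stem *add* ends in /t/ or /d/.
The -ed suffix is realized as /ɪd/ after /t, d/; as /t/ after other voiceless consonants; and as /d/ after other voiced sounds.
So -ed on *add* is pronounced /ɪd/.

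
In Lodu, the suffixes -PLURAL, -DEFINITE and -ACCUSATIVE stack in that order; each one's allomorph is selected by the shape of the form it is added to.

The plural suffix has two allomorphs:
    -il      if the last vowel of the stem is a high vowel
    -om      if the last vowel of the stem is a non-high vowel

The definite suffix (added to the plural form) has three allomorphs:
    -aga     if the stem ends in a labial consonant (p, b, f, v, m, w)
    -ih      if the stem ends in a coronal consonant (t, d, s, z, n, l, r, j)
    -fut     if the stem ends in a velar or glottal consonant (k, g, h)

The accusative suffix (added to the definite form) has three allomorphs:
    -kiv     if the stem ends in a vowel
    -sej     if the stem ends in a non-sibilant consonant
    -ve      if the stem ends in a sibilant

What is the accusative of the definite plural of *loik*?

loikilihsej

The last vowel of *loik* is /i/, which is a high vowel, so the plural suffix is -il, giving *loikil*.
The final consonant of the plural form *loikil* is /l/, which is coronal, so the definite suffix is -ih, giving *loikilih*.
The final sound of the definite form *loikilih* is /h/, which is a non-sibilant consonant, so the accusative suffix is -sej, giving *loikilihsej*.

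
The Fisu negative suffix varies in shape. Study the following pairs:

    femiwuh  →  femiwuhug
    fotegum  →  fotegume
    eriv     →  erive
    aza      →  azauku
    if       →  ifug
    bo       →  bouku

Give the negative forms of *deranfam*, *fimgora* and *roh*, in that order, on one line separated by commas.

deranfame, fimgorauku, rohug

The suffix is conditioned by the final sound: -ug when the stem ends in a voiceless consonant (*femiwuh*, *if*); -e when the stem ends in a voiced consonant (*fotegum*, *eriv*); -uku when the stem ends in a vowel (*aza*, *bo*).
*deranfam*: final sound = /m/, a voiced consonant → -e → *deranfame*.
The final sound of *fimgora* is /a/, which is a vowel, so the suffix is -uku, giving *fimgorauku*.
Since the final sound of *roh* is /h/ (a voiceless consonant), it takes -ug, giving *rohug*.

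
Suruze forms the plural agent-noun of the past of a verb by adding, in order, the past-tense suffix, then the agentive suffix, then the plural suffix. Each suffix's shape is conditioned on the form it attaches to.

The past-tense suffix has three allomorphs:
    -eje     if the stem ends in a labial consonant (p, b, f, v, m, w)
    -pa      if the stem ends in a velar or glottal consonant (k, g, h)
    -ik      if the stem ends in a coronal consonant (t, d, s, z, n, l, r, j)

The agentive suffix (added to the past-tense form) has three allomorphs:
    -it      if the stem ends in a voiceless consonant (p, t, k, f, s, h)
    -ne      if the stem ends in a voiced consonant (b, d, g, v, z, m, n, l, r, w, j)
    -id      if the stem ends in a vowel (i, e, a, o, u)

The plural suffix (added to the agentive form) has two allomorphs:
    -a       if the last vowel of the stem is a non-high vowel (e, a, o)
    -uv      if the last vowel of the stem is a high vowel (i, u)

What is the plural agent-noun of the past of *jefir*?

jefirikituv

*jefir*: final consonant = /r/, coronal → -ik → *jefirik*.
Since the final sound of the past-tense form *jefirik* is /k/ (a voiceless consonant), it takes -it, giving *jefirikit*.
The last vowel of the agentive form *jefirikit* is /i/, which is a high vowel, so the plural suffix is -uv, giving *jefirikituv*.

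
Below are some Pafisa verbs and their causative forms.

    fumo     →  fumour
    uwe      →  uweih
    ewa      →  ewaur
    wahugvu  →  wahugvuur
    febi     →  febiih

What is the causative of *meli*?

The pattern is front/back vowel harmony: -ih when the last vowel of the stem is a front vowel (*uwe*, *febi*); -ur when the last vowel of the stem is a back vowel (*fumo*, *ewa*, *wahugvu*).
*meli*: last vowel = /i/, a front vowel → -ih → *meliih*.

meliih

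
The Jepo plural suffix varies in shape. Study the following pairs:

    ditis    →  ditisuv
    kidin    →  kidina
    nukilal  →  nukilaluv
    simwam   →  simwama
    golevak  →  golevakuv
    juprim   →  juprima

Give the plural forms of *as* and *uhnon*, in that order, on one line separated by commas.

asuv, uhnona

Looking at the final consonant of each stem: -a when the stem ends in a nasal (*kidin*, *simwam*, *juprim*); -uv when the stem ends in a non-nasal consonant (*ditis*, *nukilal*, *golevak*).
*as* — final consonant /s/ (non-nasal) → -uv → *asuv*.
The final consonant of *uhnon* is /n/, which is a nasal, so the suffix is -a, giving *uhnona*.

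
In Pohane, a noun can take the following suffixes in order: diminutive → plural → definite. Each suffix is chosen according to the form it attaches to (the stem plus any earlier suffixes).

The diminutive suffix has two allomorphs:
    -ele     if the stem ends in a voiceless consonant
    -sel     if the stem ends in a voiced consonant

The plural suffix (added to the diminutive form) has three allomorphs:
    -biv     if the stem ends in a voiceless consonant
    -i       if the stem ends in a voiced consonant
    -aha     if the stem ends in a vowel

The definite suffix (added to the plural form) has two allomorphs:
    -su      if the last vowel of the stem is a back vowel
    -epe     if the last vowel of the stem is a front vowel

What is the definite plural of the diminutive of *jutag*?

jutagseliepe

Since the final consonant of *jutag* is /g/ (voiced), it takes -sel, giving *jutagsel*.
The diminutive form *jutagsel* — final sound /l/ (a voiced consonant) → -i → *jutagseli*.
Since the last vowel of the plural form *jutagseli* is /i/ (a front vowel), it takes -epe, giving *jutagseliepe*.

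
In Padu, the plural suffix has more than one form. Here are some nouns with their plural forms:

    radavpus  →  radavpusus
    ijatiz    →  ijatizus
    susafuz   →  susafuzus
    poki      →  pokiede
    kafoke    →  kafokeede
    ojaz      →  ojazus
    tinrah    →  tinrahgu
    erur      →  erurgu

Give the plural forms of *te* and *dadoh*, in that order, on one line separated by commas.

teede, dadohgu

The pattern is sibilance of the final sound: -us when the stem ends in a sibilant (*radavpus*, *ijatiz*, *susafuz*, *ojaz*); -gu when the stem ends in a non-sibilant consonant (*tinrah*, *erur*); -ede when the stem ends in a vowel (*poki*, *kafoke*).
Since the final sound of *te* is /e/ (a vowel), it takes -ede, giving *teede*.
The final sound of *dadoh* is /h/, which is a non-sibilant consonant, so the suffix is -gu, giving *dadohgu*.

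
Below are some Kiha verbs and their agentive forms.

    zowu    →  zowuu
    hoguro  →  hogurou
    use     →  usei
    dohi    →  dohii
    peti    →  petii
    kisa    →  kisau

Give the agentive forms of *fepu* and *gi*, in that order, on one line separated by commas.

The alternation tracks the last vowel of the stem — -i when the last vowel of the stem is a front vowel (*use*, *dohi*, *peti*); -u when the last vowel of the stem is a back vowel (*zowu*, *hoguro*, *kisa*).
*fepu*: last vowel = /u/, a back vowel → -u → *fepuu*.
The last vowel of *gi* is /i/, which is a front vowel, so the suffix is -i, giving *gii*.

fepuu, gii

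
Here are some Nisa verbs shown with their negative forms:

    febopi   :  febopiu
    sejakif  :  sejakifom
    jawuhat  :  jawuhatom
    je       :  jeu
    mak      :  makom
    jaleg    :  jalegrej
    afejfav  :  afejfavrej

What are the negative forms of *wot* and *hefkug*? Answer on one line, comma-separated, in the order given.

The pattern is voicing of the final sound: -om when the stem ends in a voiceless consonant (*sejakif*, *jawuhat*, *mak*); -rej when the stem ends in a voiced consonant (*jaleg*, *afejfav*); -u when the stem ends in a vowel (*febopi*, *je*).
*wot* — final sound /t/ (a voiceless consonant) → -om → *wotom*.
*hefkug*: final sound = /g/, a voiced consonant → -rej → *hefkugrej*.

wotom, hefkugrej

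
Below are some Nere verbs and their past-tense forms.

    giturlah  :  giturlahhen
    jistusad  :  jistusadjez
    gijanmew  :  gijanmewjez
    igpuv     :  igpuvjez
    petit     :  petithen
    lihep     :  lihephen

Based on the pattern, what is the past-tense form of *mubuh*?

mubuhhen

The alternation tracks the final consonant of the stem — -hen when the stem ends in a voiceless consonant (*giturlah*, *petit*, *lihep*); -jez when the stem ends in a voiced consonant (*jistusad*, *gijanmew*, *igpuv*).
Since the final consonant of *mubuh* is /h/ (voiceless), it takes -hen, giving *mubuhhen*.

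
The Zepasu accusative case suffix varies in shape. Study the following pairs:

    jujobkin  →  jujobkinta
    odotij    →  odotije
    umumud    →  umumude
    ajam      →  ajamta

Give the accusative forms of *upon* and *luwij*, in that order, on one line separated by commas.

The suffix is conditioned by the final consonant: -ta when the stem ends in a nasal (*jujobkin*, *ajam*); -e when the stem ends in a non-nasal consonant (*odotij*, *umumud*).
*upon*: final consonant = /n/, a nasal → -ta → *uponta*.
*luwij* — final consonant /j/ (non-nasal) → -e → *luwije*.

uponta, luwije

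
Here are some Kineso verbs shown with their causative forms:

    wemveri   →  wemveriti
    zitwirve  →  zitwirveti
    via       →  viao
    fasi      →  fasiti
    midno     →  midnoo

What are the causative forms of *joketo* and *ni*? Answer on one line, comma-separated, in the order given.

The suffix is conditioned by the last vowel: -ti when the last vowel of the stem is a front vowel (*wemveri*, *zitwirve*, *fasi*); -o when the last vowel of the stem is a back vowel (*via*, *midno*).
*joketo* — last vowel /o/ (a back vowel) → -o → *joketoo*.
*ni* — last vowel /i/ (a front vowel) → -ti → *niti*.

joketoo, niti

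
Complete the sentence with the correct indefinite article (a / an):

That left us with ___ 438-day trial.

a

The indefinite article is chosen by the initial *sound* of the following word, not its spelling.
The number *438* is spoken "four hundred …", beginning with /fɔr/ — a consonant sound.
So the article is *a*: That left us with a 438-day trial.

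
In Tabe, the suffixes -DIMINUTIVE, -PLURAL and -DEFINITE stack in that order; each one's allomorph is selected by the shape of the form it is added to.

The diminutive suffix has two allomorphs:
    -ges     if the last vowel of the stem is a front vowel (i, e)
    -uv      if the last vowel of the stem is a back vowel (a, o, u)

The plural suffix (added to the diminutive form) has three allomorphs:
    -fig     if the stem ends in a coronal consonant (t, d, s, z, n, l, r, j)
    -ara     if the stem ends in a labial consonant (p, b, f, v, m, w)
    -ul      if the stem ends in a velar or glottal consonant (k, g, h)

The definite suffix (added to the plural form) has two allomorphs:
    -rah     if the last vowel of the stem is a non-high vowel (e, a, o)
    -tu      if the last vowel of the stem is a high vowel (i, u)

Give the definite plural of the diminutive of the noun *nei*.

neigesfigtu

*nei*: last vowel = /i/, a front vowel → -ges → *neiges*.
The diminutive form *neiges*: final consonant = /s/, coronal → -fig → *neigesfig*.
The plural form *neigesfig*: last vowel = /i/, a high vowel → -tu → *neigesfigtu*.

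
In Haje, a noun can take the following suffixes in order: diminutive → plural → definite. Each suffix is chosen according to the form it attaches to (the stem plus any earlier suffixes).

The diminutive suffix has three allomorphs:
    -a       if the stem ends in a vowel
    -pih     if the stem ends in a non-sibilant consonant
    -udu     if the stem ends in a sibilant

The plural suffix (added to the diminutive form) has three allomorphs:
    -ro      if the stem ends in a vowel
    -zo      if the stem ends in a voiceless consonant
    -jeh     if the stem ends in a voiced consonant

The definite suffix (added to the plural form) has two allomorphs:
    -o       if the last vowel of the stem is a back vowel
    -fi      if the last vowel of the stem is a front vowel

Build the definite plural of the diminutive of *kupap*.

kupappihzoo

The final sound of *kupap* is /p/, which is a non-sibilant consonant, so the diminutive suffix is -pih, giving *kupappih*.
The diminutive form *kupappih* — final sound /h/ (a voiceless consonant) → -zo → *kupappihzo*.
The last vowel of the plural form *kupappihzo* is /o/, which is a back vowel, so the definite suffix is -o, giving *kupappihzoo*.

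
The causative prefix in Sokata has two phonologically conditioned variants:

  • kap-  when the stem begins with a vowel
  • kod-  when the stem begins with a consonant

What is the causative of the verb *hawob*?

Since the first sound of *hawob* is /h/ (a consonant), it takes kod-, giving *kodhawob*.

kodhawob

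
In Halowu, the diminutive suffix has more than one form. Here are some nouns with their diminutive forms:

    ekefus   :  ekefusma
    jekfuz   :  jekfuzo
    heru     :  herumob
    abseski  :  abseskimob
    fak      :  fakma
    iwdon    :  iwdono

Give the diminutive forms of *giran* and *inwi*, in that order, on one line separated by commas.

girano, inwimob

Looking at the final sound of each stem: -ma when the stem ends in a voiceless consonant (*ekefus*, *fak*); -o when the stem ends in a voiced consonant (*jekfuz*, *iwdon*); -mob when the stem ends in a vowel (*heru*, *abseski*).
Since the final sound of *giran* is /n/ (a voiced consonant), it takes -o, giving *girano*.
The final sound of *inwi* is /i/, which is a vowel, so the suffix is -mob, giving *inwimob*.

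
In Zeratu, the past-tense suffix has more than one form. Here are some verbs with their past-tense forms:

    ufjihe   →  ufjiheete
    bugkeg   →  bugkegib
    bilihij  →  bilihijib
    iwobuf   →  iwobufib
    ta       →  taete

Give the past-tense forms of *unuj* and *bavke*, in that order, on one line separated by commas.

unujib, bavkeete

The pattern is consonant vs. vowel: -ib when the stem ends in a consonant (*bugkeg*, *bilihij*, *iwobuf*); -ete when the stem ends in a vowel (*ufjihe*, *ta*).
The final sound of *unuj* is /j/, which is a consonant, so the suffix is -ib, giving *unujib*.
The final sound of *bavke* is /e/, which is a vowel, so the suffix is -ete, giving *bavkeete*.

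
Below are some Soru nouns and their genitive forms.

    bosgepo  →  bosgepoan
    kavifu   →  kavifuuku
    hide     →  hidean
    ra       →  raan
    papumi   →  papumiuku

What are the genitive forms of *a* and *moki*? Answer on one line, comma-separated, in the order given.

The suffix is conditioned by the last vowel: -uku when the last vowel of the stem is a high vowel (*kavifu*, *papumi*); -an when the last vowel of the stem is a non-high vowel (*bosgepo*, *hide*, *ra*).
*a* — last vowel /a/ (a non-high vowel) → -an → *aan*.
*moki* — last vowel /i/ (a high vowel) → -uku → *mokiuku*.

aan, mokiuku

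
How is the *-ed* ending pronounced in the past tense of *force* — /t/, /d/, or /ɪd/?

/t/

The stem *force* ends in a voiceless consonant other than /t/.
The -ed suffix is realized as /ɪd/ after /t, d/; as /t/ after other voiceless consonants; and as /d/ after other voiced sounds.
So -ed on *force* is pronounced /t/.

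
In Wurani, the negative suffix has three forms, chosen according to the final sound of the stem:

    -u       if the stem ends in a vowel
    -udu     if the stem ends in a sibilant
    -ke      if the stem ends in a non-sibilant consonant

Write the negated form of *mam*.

mamke

*mam* — final sound /m/ (a non-sibilant consonant) → -ke → *mamke*.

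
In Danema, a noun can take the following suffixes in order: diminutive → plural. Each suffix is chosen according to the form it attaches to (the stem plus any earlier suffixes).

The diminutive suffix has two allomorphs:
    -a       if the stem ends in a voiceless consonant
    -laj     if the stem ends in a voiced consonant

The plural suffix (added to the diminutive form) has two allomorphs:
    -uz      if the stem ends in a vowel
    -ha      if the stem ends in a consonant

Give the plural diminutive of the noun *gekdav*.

*gekdav*: final consonant = /v/, voiced → -laj → *gekdavlaj*.
Since the final sound of the diminutive form *gekdavlaj* is /j/ (a consonant), it takes -ha, giving *gekdavlajha*.

gekdavlajha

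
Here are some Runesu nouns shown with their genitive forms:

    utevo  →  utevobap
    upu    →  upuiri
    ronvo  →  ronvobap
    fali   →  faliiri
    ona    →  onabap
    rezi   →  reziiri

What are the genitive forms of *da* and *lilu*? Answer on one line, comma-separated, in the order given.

dabap, liluiri

Looking at the last vowel of each stem: -iri when the last vowel of the stem is a high vowel (*upu*, *fali*, *rezi*); -bap when the last vowel of the stem is a non-high vowel (*utevo*, *ronvo*, *ona*).
Since the last vowel of *da* is /a/ (a non-high vowel), it takes -bap, giving *dabap*.
Since the last vowel of *lilu* is /u/ (a high vowel), it takes -iri, giving *liluiri*.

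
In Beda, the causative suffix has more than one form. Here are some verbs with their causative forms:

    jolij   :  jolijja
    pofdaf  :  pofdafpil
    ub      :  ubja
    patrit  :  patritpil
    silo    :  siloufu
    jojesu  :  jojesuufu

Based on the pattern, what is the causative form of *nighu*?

nighuufu

Looking at the final sound of each stem: -pil when the stem ends in a voiceless consonant (*pofdaf*, *patrit*); -ja when the stem ends in a voiced consonant (*jolij*, *ub*); -ufu when the stem ends in a vowel (*silo*, *jojesu*).
*nighu* — final sound /u/ (a vowel) → -ufu → *nighuufu*.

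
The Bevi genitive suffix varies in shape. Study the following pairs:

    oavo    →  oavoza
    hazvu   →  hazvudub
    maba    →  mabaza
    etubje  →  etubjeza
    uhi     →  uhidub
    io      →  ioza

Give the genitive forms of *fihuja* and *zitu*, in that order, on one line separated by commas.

fihujaza, zitudub

Looking at the last vowel of each stem: -dub when the last vowel of the stem is a high vowel (*hazvu*, *uhi*); -za when the last vowel of the stem is a non-high vowel (*oavo*, *maba*, *etubje*, *io*).
*fihuja* — last vowel /a/ (a non-high vowel) → -za → *fihujaza*.
*zitu*: last vowel = /u/, a high vowel → -dub → *zitudub*.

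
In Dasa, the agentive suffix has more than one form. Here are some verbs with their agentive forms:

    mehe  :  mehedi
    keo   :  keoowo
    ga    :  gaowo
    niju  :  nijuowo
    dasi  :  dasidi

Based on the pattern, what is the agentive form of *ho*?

Looking at the last vowel of each stem: -di when the last vowel of the stem is a front vowel (*mehe*, *dasi*); -owo when the last vowel of the stem is a back vowel (*keo*, *ga*, *niju*).
*ho*: last vowel = /o/, a back vowel → -owo → *hoowo*.

hoowo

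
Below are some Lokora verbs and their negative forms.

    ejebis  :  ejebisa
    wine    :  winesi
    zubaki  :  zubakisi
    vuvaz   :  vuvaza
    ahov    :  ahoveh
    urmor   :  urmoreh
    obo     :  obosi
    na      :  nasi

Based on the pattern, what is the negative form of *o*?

The pattern is sibilance of the final sound: -a when the stem ends in a sibilant (*ejebis*, *vuvaz*); -eh when the stem ends in a non-sibilant consonant (*ahov*, *urmor*); -si when the stem ends in a vowel (*wine*, *zubaki*, *obo*, *na*).
*o*: final sound = /o/, a vowel → -si → *osi*.

osi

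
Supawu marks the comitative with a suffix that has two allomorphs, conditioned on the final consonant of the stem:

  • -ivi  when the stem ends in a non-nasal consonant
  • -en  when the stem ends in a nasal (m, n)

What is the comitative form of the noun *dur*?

durivi

*dur* — final consonant /r/ (non-nasal) → -ivi → *durivi*.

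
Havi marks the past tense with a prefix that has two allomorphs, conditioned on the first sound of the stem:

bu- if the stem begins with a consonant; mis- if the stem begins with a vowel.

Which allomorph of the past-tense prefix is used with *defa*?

*defa*: first sound = /d/, a consonant → bu-.

bu-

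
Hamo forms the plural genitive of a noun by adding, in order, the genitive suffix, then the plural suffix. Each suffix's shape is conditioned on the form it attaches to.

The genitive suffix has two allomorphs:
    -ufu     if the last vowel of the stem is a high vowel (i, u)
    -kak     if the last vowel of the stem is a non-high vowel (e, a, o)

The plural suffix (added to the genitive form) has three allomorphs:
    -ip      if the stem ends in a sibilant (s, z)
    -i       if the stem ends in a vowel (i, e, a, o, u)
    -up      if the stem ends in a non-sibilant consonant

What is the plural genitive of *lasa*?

*lasa*: last vowel = /a/, a non-high vowel → -kak → *lasakak*.
The final sound of the genitive form *lasakak* is /k/, which is a non-sibilant consonant, so the plural suffix is -up, giving *lasakakup*.

lasakakup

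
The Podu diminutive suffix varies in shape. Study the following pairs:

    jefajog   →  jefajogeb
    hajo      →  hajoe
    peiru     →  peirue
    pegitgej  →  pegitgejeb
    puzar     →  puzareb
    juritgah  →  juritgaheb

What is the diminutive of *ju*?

The alternation tracks the final sound of the stem — -eb when the stem ends in a consonant (*jefajog*, *pegitgej*, *puzar*, *juritgah*); -e when the stem ends in a vowel (*hajo*, *peiru*).
The final sound of *ju* is /u/, which is a vowel, so the suffix is -e, giving *jue*.

jue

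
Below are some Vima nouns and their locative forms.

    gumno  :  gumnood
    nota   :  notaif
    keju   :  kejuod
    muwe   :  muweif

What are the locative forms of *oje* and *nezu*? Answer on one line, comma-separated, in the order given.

ojeif, nezuod

The pattern is rounding harmony: -od when the last vowel of the stem is a rounded vowel (*gumno*, *keju*); -if when the last vowel of the stem is an unrounded vowel (*nota*, *muwe*).
Since the last vowel of *oje* is /e/ (an unrounded vowel), it takes -if, giving *ojeif*.
The last vowel of *nezu* is /u/, which is a rounded vowel, so the suffix is -od, giving *nezuod*.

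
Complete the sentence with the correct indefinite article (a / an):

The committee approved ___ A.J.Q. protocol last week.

The indefinite article is chosen by the initial *sound* of the following word, not its spelling.
The initialism *A.J.Q.* is read letter by letter; the first letter, A, is pronounced /eɪ/, which begins with a vowel sound.
So the article is *an*: The committee approved an A.J.Q. protocol last week.

an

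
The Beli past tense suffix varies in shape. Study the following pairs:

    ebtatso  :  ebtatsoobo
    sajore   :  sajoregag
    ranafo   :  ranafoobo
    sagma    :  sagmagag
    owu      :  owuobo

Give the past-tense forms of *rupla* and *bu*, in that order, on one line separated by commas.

The pattern is rounding harmony: -obo when the last vowel of the stem is a rounded vowel (*ebtatso*, *ranafo*, *owu*); -gag when the last vowel of the stem is an unrounded vowel (*sajore*, *sagma*).
*rupla*: last vowel = /a/, an unrounded vowel → -gag → *ruplagag*.
*bu*: last vowel = /u/, a rounded vowel → -obo → *buobo*.

ruplagag, buobo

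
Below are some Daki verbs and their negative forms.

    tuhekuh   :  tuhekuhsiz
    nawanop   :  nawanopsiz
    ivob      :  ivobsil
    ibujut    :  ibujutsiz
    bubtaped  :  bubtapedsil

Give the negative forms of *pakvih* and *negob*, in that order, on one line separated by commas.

The pattern is voicing of the final consonant: -siz when the stem ends in a voiceless consonant (*tuhekuh*, *nawanop*, *ibujut*); -sil when the stem ends in a voiced consonant (*ivob*, *bubtaped*).
*pakvih* — final consonant /h/ (voiceless) → -siz → *pakvihsiz*.
Since the final consonant of *negob* is /b/ (voiced), it takes -sil, giving *negobsil*.

pakvihsiz, negobsil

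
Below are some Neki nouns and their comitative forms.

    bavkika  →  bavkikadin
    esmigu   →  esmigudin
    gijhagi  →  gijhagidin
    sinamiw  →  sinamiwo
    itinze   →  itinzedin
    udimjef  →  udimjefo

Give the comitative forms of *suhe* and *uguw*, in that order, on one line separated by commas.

suhedin, uguwo

The pattern is consonant vs. vowel: -o when the stem ends in a consonant (*sinamiw*, *udimjef*); -din when the stem ends in a vowel (*bavkika*, *esmigu*, *gijhagi*, *itinze*).
*suhe*: final sound = /e/, a vowel → -din → *suhedin*.
The final sound of *uguw* is /w/, which is a consonant, so the suffix is -o, giving *uguwo*.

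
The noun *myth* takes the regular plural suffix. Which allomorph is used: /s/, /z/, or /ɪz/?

/s/

The stem *myth* ends in a voiceless non-sibilant consonant.
The plural suffix surfaces as /ɪz/ after sibilants, /s/ after other voiceless consonants, and /z/ after other voiced sounds.
So the plural -s on *myth* is pronounced /s/.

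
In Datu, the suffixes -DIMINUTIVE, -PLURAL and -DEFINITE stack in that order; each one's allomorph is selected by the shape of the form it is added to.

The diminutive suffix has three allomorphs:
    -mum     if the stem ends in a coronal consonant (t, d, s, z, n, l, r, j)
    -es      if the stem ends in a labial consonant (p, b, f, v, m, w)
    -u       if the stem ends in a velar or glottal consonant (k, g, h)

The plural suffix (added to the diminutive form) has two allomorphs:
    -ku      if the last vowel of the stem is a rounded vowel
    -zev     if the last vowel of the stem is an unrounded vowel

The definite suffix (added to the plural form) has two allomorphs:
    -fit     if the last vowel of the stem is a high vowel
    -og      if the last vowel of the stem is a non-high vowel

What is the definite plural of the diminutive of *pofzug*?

*pofzug* — final consonant /g/ (velar/glottal) → -u → *pofzugu*.
The diminutive form *pofzugu*: last vowel = /u/, a rounded vowel → -ku → *pofzuguku*.
The last vowel of the plural form *pofzuguku* is /u/, which is a high vowel, so the definite suffix is -fit, giving *pofzugukufit*.

pofzugukufit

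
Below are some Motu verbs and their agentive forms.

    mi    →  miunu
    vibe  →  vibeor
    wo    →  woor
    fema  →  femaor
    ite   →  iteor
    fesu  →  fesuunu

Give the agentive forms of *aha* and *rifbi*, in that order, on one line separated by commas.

The pattern is height harmony: -unu when the last vowel of the stem is a high vowel (*mi*, *fesu*); -or when the last vowel of the stem is a non-high vowel (*vibe*, *wo*, *fema*, *ite*).
*aha*: last vowel = /a/, a non-high vowel → -or → *ahaor*.
*rifbi* — last vowel /i/ (a high vowel) → -unu → *rifbiunu*.

ahaor, rifbiunu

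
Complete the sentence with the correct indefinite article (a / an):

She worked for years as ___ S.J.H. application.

The indefinite article is chosen by the initial *sound* of the following word, not its spelling.
The initialism *S.J.H.* is read letter by letter; the first letter, S, is pronounced /ɛs/, which begins with a vowel sound.
So the article is *an*: She worked for years as an S.J.H. application.

an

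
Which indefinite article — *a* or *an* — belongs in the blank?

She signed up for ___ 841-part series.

The indefinite article is chosen by the initial *sound* of the following word, not its spelling.
The number *841* is spoken "eight hundred …", beginning with /eɪt/ — a vowel sound.
So the article is *an*: She signed up for an 841-part series.

an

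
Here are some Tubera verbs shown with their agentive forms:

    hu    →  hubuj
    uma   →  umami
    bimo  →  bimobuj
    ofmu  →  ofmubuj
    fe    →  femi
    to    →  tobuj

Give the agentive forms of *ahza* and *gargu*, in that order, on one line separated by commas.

ahzami, gargubuj

The alternation tracks the last vowel of the stem — -buj when the last vowel of the stem is a rounded vowel (*hu*, *bimo*, *ofmu*, *to*); -mi when the last vowel of the stem is an unrounded vowel (*uma*, *fe*).
*ahza* — last vowel /a/ (an unrounded vowel) → -mi → *ahzami*.
The last vowel of *gargu* is /u/, which is a rounded vowel, so the suffix is -buj, giving *gargubuj*.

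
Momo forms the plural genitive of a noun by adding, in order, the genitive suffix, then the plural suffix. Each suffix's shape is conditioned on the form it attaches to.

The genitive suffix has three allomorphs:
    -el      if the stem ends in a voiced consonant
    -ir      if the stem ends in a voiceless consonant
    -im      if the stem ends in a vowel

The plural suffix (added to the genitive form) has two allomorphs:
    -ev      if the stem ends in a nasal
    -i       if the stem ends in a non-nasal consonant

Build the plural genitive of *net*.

netiri

Since the final sound of *net* is /t/ (a voiceless consonant), it takes -ir, giving *netir*.
The final consonant of the genitive form *netir* is /r/, which is non-nasal, so the plural suffix is -i, giving *netiri*.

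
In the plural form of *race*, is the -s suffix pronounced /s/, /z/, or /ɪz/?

/ɪz/

The stem *race* ends in a sibilant (/s, z, ʃ, ʒ, tʃ, dʒ/).
The plural suffix surfaces as /ɪz/ after sibilants, /s/ after other voiceless consonants, and /z/ after other voiced sounds.
So the plural -s on *race* is pronounced /ɪz/.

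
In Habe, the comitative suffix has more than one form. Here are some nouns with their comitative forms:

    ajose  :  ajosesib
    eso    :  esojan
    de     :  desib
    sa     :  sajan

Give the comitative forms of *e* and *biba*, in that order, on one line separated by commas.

esib, bibajan

The pattern is front/back vowel harmony: -sib when the last vowel of the stem is a front vowel (*ajose*, *de*); -jan when the last vowel of the stem is a back vowel (*eso*, *sa*).
*e* — last vowel /e/ (a front vowel) → -sib → *esib*.
*biba*: last vowel = /a/, a back vowel → -jan → *bibajan*.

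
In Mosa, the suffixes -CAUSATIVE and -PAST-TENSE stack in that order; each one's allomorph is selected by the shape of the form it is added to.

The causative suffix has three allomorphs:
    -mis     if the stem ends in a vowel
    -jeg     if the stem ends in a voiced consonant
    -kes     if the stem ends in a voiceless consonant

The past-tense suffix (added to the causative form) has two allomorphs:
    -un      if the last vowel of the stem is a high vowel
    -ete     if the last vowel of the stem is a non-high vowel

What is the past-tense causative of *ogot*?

ogotkesete

*ogot*: final sound = /t/, a voiceless consonant → -kes → *ogotkes*.
The last vowel of the causative form *ogotkes* is /e/, which is a non-high vowel, so the past-tense suffix is -ete, giving *ogotkesete*.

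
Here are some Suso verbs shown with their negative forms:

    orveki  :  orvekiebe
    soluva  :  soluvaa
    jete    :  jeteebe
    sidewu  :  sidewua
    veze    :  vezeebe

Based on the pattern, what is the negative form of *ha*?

Looking at the last vowel of each stem: -ebe when the last vowel of the stem is a front vowel (*orveki*, *jete*, *veze*); -a when the last vowel of the stem is a back vowel (*soluva*, *sidewu*).
Since the last vowel of *ha* is /a/ (a back vowel), it takes -a, giving *haa*.

haa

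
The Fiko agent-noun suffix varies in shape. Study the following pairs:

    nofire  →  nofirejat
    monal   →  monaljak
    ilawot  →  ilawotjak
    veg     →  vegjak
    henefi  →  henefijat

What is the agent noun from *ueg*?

The alternation tracks the final sound of the stem — -jak when the stem ends in a consonant (*monal*, *ilawot*, *veg*); -jat when the stem ends in a vowel (*nofire*, *henefi*).
*ueg* — final sound /g/ (a consonant) → -jak → *uegjak*.

uegjak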